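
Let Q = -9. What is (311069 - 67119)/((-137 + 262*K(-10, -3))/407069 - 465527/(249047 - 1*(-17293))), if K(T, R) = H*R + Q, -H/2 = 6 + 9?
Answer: -26448755882367000/183885831463 ≈ -1.4383e+5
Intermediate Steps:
H = -30 (H = -2*(6 + 9) = -2*15 = -30)
K(T, R) = -9 - 30*R (K(T, R) = -30*R - 9 = -9 - 30*R)
(311069 - 67119)/((-137 + 262*K(-10, -3))/407069 - 465527/(249047 - 1*(-17293))) = (311069 - 67119)/((-137 + 262*(-9 - 30*(-3)))/407069 - 465527/(249047 - 1*(-17293))) = 243950/((-137 + 262*(-9 + 90))*(1/407069) - 465527/(249047 + 17293)) = 243950/((-137 + 262*81)*(1/407069) - 465527/266340) = 243950/((-137 + 21222)*(1/407069) - 465527*1/266340) = 243950/(21085*(1/407069) - 465527/266340) = 243950/(21085/407069 - 465527/266340) = 243950/(-183885831463/108418757460) = 243950*(-108418757460/183885831463) = -26448755882367000/183885831463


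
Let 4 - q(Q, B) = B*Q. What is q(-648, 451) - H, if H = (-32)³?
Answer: 325020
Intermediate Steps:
q(Q, B) = 4 - B*Q
H = -32768
q(-648, 451) - H = (4 - 1*451*(-648)) - 1*(-32768) = (4 + 292248) + 32768 = 292252 + 32768 = 325020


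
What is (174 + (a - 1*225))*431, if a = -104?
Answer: -66805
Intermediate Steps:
(174 + (a - 1*225))*431 = (174 + (-104 - 1*225))*431 = (174 + (-104 - 225))*431 = (174 - 329)*431 = -155*431 = -66805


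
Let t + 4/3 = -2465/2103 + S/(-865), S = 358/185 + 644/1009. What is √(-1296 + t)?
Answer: I*√5988820809587718819940197/67912273635 ≈ 36.035*I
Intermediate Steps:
S = 480362/186665 (S = 358*(1/185) + 644*(1/1009) = 358/185 + 644/1009 = 480362/186665 ≈ 2.5734)
t = -851770471811/339561368175 (t = -4/3 + (-2465/2103 + (480362/186665)/(-865)) = -4/3 + (-2465*1/2103 + (480362/186665)*(-1/865)) = -4/3 + (-2465/2103 - 480362/161465225) = -4/3 - 399021980911/339561368175 = -851770471811/339561368175 ≈ -2.5084)
√(-1296 + t) = √(-1296 - 851770471811/339561368175) = √(-440923303626611/339561368175) = I*√5988820809587718819940197/67912273635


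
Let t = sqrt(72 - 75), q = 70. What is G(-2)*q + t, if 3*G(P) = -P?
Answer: 140/3 + I*sqrt(3) ≈ 46.667 + 1.732*I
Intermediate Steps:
G(P) = -P/3 (G(P) = (-P)/3 = -P/3)
t = I*sqrt(3) (t = sqrt(-3) = I*sqrt(3) ≈ 1.732*I)
G(-2)*q + t = -1/3*(-2)*70 + I*sqrt(3) = (2/3)*70 + I*sqrt(3) = 140/3 + I*sqrt(3)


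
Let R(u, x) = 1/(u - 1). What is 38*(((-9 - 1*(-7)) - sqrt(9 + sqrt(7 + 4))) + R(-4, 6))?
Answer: -418/5 - 38*sqrt(9 + sqrt(11)) ≈ -216.96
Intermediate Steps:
R(u, x) = 1/(-1 + u)
38*(((-9 - 1*(-7)) - sqrt(9 + sqrt(7 + 4))) + R(-4, 6)) = 38*(((-9 - 1*(-7)) - sqrt(9 + sqrt(7 + 4))) + 1/(-1 - 4)) = 38*(((-9 + 7) - sqrt(9 + sqrt(11))) + 1/(-5)) = 38*((-2 - sqrt(9 + sqrt(11))) - 1/5) = 38*(-11/5 - sqrt(9 + sqrt(11))) = -418/5 - 38*sqrt(9 + sqrt(11))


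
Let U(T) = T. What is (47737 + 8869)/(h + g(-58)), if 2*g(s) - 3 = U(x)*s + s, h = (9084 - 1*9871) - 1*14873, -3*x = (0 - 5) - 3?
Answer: -30876/8599 ≈ -3.5906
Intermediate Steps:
x = 8/3 (x = -((0 - 5) - 3)/3 = -(-5 - 3)/3 = -1/3*(-8) = 8/3 ≈ 2.6667)
h = -15660 (h = (9084 - 9871) - 14873 = -787 - 14873 = -15660)
g(s) = 3/2 + 11*s/6 (g(s) = 3/2 + (8*s/3 + s)/2 = 3/2 + (11*s/3)/2 = 3/2 + 11*s/6)
(47737 + 8869)/(h + g(-58)) = (47737 + 8869)/(-15660 + (3/2 + (11/6)*(-58))) = 56606/(-15660 + (3/2 - 319/3)) = 56606/(-15660 - 629/6) = 56606/(-94589/6) = 56606*(-6/94589) = -30876/8599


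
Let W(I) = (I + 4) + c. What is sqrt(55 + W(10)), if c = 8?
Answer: sqrt(77) ≈ 8.7750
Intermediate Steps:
W(I) = 12 + I (W(I) = (I + 4) + 8 = (4 + I) + 8 = 12 + I)
sqrt(55 + W(10)) = sqrt(55 + (12 + 10)) = sqrt(55 + 22) = sqrt(77)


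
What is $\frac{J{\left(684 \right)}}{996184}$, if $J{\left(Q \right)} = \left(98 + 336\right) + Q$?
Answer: $\frac{559}{498092} \approx 0.0011223$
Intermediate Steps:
$J{\left(Q \right)} = 434 + Q$
$\frac{J{\left(684 \right)}}{996184} = \frac{434 + 684}{996184} = 1118 \cdot \frac{1}{996184} = \frac{559}{498092}$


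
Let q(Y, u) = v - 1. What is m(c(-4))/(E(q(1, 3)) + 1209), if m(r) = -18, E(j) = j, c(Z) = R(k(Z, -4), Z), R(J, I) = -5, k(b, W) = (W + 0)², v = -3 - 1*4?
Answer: -18/1201 ≈ -0.014988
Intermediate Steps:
v = -7 (v = -3 - 4 = -7)
k(b, W) = W²
c(Z) = -5
q(Y, u) = -8 (q(Y, u) = -7 - 1 = -8)
m(c(-4))/(E(q(1, 3)) + 1209) = -18/(-8 + 1209) = -18/1201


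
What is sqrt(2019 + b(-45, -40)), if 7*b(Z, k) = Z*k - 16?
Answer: sqrt(111419)/7 ≈ 47.685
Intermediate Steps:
b(Z, k) = -16/7 + Z*k/7 (b(Z, k) = (Z*k - 16)/7 = (-16 + Z*k)/7 = -16/7 + Z*k/7)
sqrt(2019 + b(-45, -40)) = sqrt(2019 + (-16/7 + (1/7)*(-45)*(-40))) = sqrt(2019 + (-16/7 + 1800/7)) = sqrt(2019 + 1784/7) = sqrt(15917/7) = sqrt(111419)/7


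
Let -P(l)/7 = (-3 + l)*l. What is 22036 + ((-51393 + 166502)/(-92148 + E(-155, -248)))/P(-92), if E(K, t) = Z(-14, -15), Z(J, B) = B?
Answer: 124250698759349/5638532340 ≈ 22036.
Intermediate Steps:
E(K, t) = -15
P(l) = -7*l*(-3 + l) (P(l) = -7*(-3 + l)*l = -7*l*(-3 + l))
22036 + ((-51393 + 166502)/(-92148 + E(-155, -248)))/P(-92) = 22036 + ((-51393 + 166502)/(-92148 - 15))/((7*(-92)*(3 - 1*(-92)))) = 22036 + (115109/(-92163))/((7*(-92)*(3 + 92))) = 22036 + (115109*(-1/92163))/((7*(-92)*95)) = 22036 - 115109/92163/(-61180) = 22036 - 115109/92163*(-1/61180) = 22036 + 115109/5638532340 = 124250698759349/5638532340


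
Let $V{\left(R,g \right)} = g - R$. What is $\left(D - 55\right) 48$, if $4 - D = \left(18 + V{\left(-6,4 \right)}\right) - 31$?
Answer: $-2304$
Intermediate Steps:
$D = 7$ ($D = 4 - \left(\left(18 + \left(4 - -6\right)\right) - 31\right) = 4 - \left(\left(18 + \left(4 + 6\right)\right) - 31\right) = 4 - \left(\left(18 + 10\right) - 31\right) = 4 - \left(28 - 31\right) = 4 - -3 = 4 + 3 = 7$)
$\left(D - 55\right) 48 = \left(7 - 55\right) 48 = \left(-48\right) 48 = -2304$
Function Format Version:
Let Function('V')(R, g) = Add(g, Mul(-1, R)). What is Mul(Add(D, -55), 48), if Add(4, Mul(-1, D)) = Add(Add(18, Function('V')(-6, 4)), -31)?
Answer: -2304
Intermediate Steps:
D = 7 (D = Add(4, Mul(-1, Add(Add(18, Add(4, Mul(-1, -6))), -31))) = Add(4, Mul(-1, Add(Add(18, Add(4, 6)), -31))) = Add(4, Mul(-1, Add(Add(18, 10), -31))) = Add(4, Mul(-1, Add(28, -31))) = Add(4, Mul(-1, -3)) = Add(4, 3) = 7)
Mul(Add(D, -55), 48) = Mul(Add(7, -55), 48) = Mul(-48, 48) = -2304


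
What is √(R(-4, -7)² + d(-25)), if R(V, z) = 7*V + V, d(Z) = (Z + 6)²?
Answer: √1385 ≈ 37.216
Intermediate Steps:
d(Z) = (6 + Z)²
R(V, z) = 8*V
√(R(-4, -7)² + d(-25)) = √((8*(-4))² + (6 - 25)²) = √((-32)² + (-19)²) = √(1024 + 361) = √1385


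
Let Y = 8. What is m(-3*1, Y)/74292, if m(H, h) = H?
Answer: -1/24764 ≈ -4.0381e-5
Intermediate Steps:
m(-3*1, Y)/74292 = -3*1/74292 = -1/24764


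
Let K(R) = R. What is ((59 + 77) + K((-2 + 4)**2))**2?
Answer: 19600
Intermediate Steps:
((59 + 77) + K((-2 + 4)**2))**2 = ((59 + 77) + (-2 + 4)**2)**2 = (136 + 2**2)**2 = (136 + 4)**2 = 140**2 = 19600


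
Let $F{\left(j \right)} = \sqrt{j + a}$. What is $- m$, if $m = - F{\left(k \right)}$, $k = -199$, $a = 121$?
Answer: $i \sqrt{78} \approx 8.8318 i$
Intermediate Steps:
$F{\left(j \right)} = \sqrt{121 + j}$ ($F{\left(j \right)} = \sqrt{j + 121} = \sqrt{121 + j}$)
$m = - i \sqrt{78}$ ($m = - \sqrt{121 - 199} = - \sqrt{-78} = - i \sqrt{78} \approx - 8.8318 i$)
$- m = - \left(-1\right) i \sqrt{78} = i \sqrt{78}$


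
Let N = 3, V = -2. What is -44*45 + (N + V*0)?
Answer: -1977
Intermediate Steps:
-44*45 + (N + V*0) = -44*45 + (3 - 2*0) = -1980 + (3 + 0) = -1980 + 3 = -1977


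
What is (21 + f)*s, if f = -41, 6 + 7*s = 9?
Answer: -60/7 ≈ -8.5714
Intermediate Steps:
s = 3/7 (s = -6/7 + (⅐)*9 = -6/7 + 9/7 = 3/7 ≈ 0.42857)
(21 + f)*s = (21 - 41)*(3/7) = -20*3/7 = -60/7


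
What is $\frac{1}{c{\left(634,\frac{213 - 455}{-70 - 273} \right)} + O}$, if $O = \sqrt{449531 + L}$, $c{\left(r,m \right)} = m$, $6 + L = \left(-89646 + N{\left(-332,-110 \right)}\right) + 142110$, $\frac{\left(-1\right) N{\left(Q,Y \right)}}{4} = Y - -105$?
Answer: $- \frac{83006}{59060798277} + \frac{117649 \sqrt{502009}}{59060798277} \approx 0.00141$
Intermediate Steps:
$N{\left(Q,Y \right)} = -420 - 4 Y$ ($N{\left(Q,Y \right)} = - 4 \left(Y - -105\right) = - 4 \left(Y + 105\right) = - 4 \left(105 + Y\right) = -420 - 4 Y$)
$L = 52478$ ($L = -6 + \left(\left(-89646 - -20\right) + 142110\right) = -6 + \left(\left(-89646 + \left(-420 + 440\right)\right) + 142110\right) = -6 + \left(\left(-89646 + 20\right) + 142110\right) = -6 + \left(-89626 + 142110\right) = -6 + 52484 = 52478$)
$O = \sqrt{502009}$ ($O = \sqrt{449531 + 52478} = \sqrt{502009} \approx 708.53$)
$\frac{1}{c{\left(634,\frac{213 - 455}{-70 - 273} \right)} + O} = \frac{1}{\frac{213 - 455}{-70 - 273} + \sqrt{502009}} = \frac{1}{- \frac{242}{-343} + \sqrt{502009}} = \frac{1}{\left(-242\right) \left(- \frac{1}{343}\right) + \sqrt{502009}} = \frac{1}{\frac{242}{343} + \sqrt{502009}}$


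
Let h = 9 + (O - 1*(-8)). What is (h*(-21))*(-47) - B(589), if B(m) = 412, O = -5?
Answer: 11432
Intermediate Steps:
h = 12 (h = 9 + (-5 - 1*(-8)) = 9 + (-5 + 8) = 9 + 3 = 12)
(h*(-21))*(-47) - B(589) = (12*(-21))*(-47) - 1*412 = -252*(-47) - 412 = 11844 - 412 = 11432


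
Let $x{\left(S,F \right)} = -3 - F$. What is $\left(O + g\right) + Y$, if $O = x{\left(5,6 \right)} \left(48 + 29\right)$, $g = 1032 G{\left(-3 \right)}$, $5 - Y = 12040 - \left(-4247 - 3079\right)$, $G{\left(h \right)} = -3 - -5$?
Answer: $-17990$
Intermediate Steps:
$G{\left(h \right)} = 2$ ($G{\left(h \right)} = -3 + 5 = 2$)
$Y = -19361$ ($Y = 5 - \left(12040 - \left(-4247 - 3079\right)\right) = 5 - \left(12040 - -7326\right) = 5 - \left(12040 + 7326\right) = 5 - 19366 = -19361$)
$g = 2064$ ($g = 1032 \cdot 2 = 2064$)
$O = -693$ ($O = \left(-3 - 6\right) \left(48 + 29\right) = \left(-3 - 6\right) 77 = \left(-9\right) 77 = -693$)
$\left(O + g\right) + Y = \left(-693 + 2064\right) - 19361 = 1371 - 19361 = -17990$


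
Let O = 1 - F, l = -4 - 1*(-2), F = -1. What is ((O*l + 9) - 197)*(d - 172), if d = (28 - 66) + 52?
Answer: 30336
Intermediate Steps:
l = -2 (l = -4 + 2 = -2)
d = 14 (d = -38 + 52 = 14)
O = 2 (O = 1 - 1*(-1) = 1 + 1 = 2)
((O*l + 9) - 197)*(d - 172) = ((2*(-2) + 9) - 197)*(14 - 172) = ((-4 + 9) - 197)*(-158) = (5 - 197)*(-158) = -192*(-158) = 30336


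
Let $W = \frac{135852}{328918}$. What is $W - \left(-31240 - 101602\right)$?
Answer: $\frac{21847130404}{164459} \approx 1.3284 \cdot 10^{5}$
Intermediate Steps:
$W = \frac{67926}{164459}$ ($W = 135852 \cdot \frac{1}{328918} = \frac{67926}{164459} \approx 0.41303$)
$W - \left(-31240 - 101602\right) = \frac{67926}{164459} - \left(-31240 - 101602\right) = \frac{67926}{164459} - -132842 = \frac{67926}{164459} + 132842 = \frac{21847130404}{164459}$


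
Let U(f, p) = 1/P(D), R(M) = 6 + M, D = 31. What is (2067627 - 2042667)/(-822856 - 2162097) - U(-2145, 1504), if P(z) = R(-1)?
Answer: -3109753/14924765 ≈ -0.20836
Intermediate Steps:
P(z) = 5 (P(z) = 6 - 1 = 5)
U(f, p) = ⅕ (U(f, p) = 1/5 = ⅕)
(2067627 - 2042667)/(-822856 - 2162097) - U(-2145, 1504) = (2067627 - 2042667)/(-822856 - 2162097) - 1*⅕ = 24960/(-2984953) - ⅕ = 24960*(-1/2984953) - ⅕ = -24960/2984953 - ⅕ = -3109753/14924765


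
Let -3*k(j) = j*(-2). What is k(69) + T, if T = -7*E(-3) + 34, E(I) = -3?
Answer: 101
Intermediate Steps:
k(j) = 2*j/3 (k(j) = -j*(-2)/3 = -(-2)*j/3 = 2*j/3)
T = 55 (T = -7*(-3) + 34 = 21 + 34 = 55)
k(69) + T = (⅔)*69 + 55 = 46 + 55 = 101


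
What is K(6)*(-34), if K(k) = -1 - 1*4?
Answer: 170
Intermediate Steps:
K(k) = -5 (K(k) = -1 - 4 = -5)
K(6)*(-34) = -5*(-34) = 170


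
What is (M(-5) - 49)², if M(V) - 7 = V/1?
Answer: 2209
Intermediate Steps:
M(V) = 7 + V (M(V) = 7 + V/1 = 7 + V*1 = 7 + V)
(M(-5) - 49)² = ((7 - 5) - 49)² = (2 - 49)² = (-47)² = 2209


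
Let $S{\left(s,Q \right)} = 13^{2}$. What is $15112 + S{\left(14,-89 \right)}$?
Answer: $15281$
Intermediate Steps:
$S{\left(s,Q \right)} = 169$
$15112 + S{\left(14,-89 \right)} = 15112 + 169 = 15281$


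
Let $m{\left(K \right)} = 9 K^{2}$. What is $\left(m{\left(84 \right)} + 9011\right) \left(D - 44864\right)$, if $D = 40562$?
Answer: $-311959530$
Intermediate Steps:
$\left(m{\left(84 \right)} + 9011\right) \left(D - 44864\right) = \left(9 \cdot 84^{2} + 9011\right) \left(40562 - 44864\right) = \left(9 \cdot 7056 + 9011\right) \left(-4302\right) = \left(63504 + 9011\right) \left(-4302\right) = 72515 \left(-4302\right) = -311959530$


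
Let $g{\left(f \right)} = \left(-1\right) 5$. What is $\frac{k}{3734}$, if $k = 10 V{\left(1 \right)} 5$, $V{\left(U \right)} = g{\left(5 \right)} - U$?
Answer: $- \frac{150}{1867} \approx -0.080343$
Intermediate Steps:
$g{\left(f \right)} = -5$
$V{\left(U \right)} = -5 - U$
$k = -300$ ($k = 10 \left(-5 - 1\right) 5 = 10 \left(-6\right) 5 = \left(-60\right) 5 = -300$)
$\frac{k}{3734} = - \frac{300}{3734} = \left(-300\right) \frac{1}{3734} = - \frac{150}{1867}$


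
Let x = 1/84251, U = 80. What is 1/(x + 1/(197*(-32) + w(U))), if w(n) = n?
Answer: -524378224/78027 ≈ -6720.5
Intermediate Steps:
x = 1/84251 ≈ 1.1869e-5
1/(x + 1/(197*(-32) + w(U))) = 1/(1/84251 + 1/(197*(-32) + 80)) = 1/(1/84251 + 1/(-6304 + 80)) = 1/(1/84251 + 1/(-6224)) = 1/(1/84251 - 1/6224) = 1/(-78027/524378224) = -524378224/78027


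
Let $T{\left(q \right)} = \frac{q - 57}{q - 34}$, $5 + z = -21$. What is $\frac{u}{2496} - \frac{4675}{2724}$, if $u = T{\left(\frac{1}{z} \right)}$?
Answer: $- \frac{860237359}{501433920} \approx -1.7156$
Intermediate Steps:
$z = -26$ ($z = -5 - 21 = -26$)
$T{\left(q \right)} = \frac{-57 + q}{-34 + q}$
$u = \frac{1483}{885}$ ($u = \frac{-57 + \frac{1}{-26}}{-34 + \frac{1}{-26}} = \frac{-57 - \frac{1}{26}}{-34 - \frac{1}{26}} = \frac{1}{- \frac{885}{26}} \left(- \frac{1483}{26}\right) = \left(- \frac{26}{885}\right) \left(- \frac{1483}{26}\right) = \frac{1483}{885} \approx 1.6757$)
$\frac{u}{2496} - \frac{4675}{2724} = \frac{1483}{885 \cdot 2496} - \frac{4675}{2724} = \frac{1483}{885} \cdot \frac{1}{2496} - \frac{4675}{2724} = \frac{1483}{2208960} - \frac{4675}{2724} = - \frac{860237359}{501433920}$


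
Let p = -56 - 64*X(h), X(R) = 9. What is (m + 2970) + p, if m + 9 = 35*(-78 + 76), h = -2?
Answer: 2259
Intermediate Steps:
m = -79 (m = -9 + 35*(-78 + 76) = -9 + 35*(-2) = -9 - 70 = -79)
p = -632 (p = -56 - 64*9 = -56 - 576 = -632)
(m + 2970) + p = (-79 + 2970) - 632 = 2891 - 632 = 2259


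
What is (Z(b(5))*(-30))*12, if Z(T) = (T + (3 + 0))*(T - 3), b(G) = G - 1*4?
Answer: 2880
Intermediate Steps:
b(G) = -4 + G (b(G) = G - 4 = -4 + G)
Z(T) = (-3 + T)*(3 + T) (Z(T) = (T + 3)*(-3 + T) = (3 + T)*(-3 + T) = (-3 + T)*(3 + T))
(Z(b(5))*(-30))*12 = ((-9 + (-4 + 5)**2)*(-30))*12 = ((-9 + 1**2)*(-30))*12 = ((-9 + 1)*(-30))*12 = -8*(-30)*12 = 240*12 = 2880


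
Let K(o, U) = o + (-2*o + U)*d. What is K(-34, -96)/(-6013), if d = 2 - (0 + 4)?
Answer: -22/6013 ≈ -0.0036587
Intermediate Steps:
d = -2 (d = 2 - 1*4 = 2 - 4 = -2)
K(o, U) = -2*U + 5*o (K(o, U) = o + (-2*o + U)*(-2) = o + (U - 2*o)*(-2) = o + (-2*U + 4*o) = -2*U + 5*o)
K(-34, -96)/(-6013) = (-2*(-96) + 5*(-34))/(-6013) = (192 - 170)*(-1/6013) = 22*(-1/6013) = -22/6013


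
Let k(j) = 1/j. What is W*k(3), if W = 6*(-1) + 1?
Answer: -5/3 ≈ -1.6667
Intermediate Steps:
W = -5 (W = -6 + 1 = -5)
W*k(3) = -5/3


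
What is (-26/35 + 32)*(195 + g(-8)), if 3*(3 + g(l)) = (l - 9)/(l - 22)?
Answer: 1351637/225 ≈ 6007.3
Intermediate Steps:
g(l) = -3 + (-9 + l)/(3*(-22 + l)) (g(l) = -3 + ((l - 9)/(l - 22))/3 = -3 + ((-9 + l)/(-22 + l))/3 = -3 + (-9 + l)/(3*(-22 + l)))
(-26/35 + 32)*(195 + g(-8)) = (-26/35 + 32)*(195 + (189 - 8*(-8))/(3*(-22 - 8))) = (-26*1/35 + 32)*(195 + (1/3)*(189 + 64)/(-30)) = (-26/35 + 32)*(195 + (1/3)*(-1/30)*253) = 1094*(195 - 253/90)/35 = (1094/35)*(17297/90) = 1351637/225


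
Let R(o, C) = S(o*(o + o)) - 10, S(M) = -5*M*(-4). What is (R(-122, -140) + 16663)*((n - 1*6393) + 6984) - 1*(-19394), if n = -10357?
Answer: -5976899564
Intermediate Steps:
S(M) = 20*M
R(o, C) = -10 + 40*o² (R(o, C) = 20*(o*(o + o)) - 10 = 20*(o*(2*o)) - 10 = 20*(2*o²) - 10 = 40*o² - 10 = -10 + 40*o²)
(R(-122, -140) + 16663)*((n - 1*6393) + 6984) - 1*(-19394) = ((-10 + 40*(-122)²) + 16663)*((-10357 - 1*6393) + 6984) - 1*(-19394) = ((-10 + 40*14884) + 16663)*((-10357 - 6393) + 6984) + 19394 = ((-10 + 595360) + 16663)*(-16750 + 6984) + 19394 = (595350 + 16663)*(-9766) + 19394 = 612013*(-9766) + 19394 = -5976918958 + 19394 = -5976899564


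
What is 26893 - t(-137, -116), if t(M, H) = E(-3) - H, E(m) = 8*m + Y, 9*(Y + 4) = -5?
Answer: 241250/9 ≈ 26806.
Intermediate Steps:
Y = -41/9 (Y = -4 + (⅑)*(-5) = -4 - 5/9 = -41/9 ≈ -4.5556)
E(m) = -41/9 + 8*m (E(m) = 8*m - 41/9 = -41/9 + 8*m)
t(M, H) = -257/9 - H (t(M, H) = (-41/9 + 8*(-3)) - H = (-41/9 - 24) - H = -257/9 - H)
26893 - t(-137, -116) = 26893 - (-257/9 - 1*(-116)) = 26893 - (-257/9 + 116) = 26893 - 1*787/9 = 26893 - 787/9 = 241250/9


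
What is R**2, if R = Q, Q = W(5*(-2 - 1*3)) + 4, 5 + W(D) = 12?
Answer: 121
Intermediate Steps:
W(D) = 7 (W(D) = -5 + 12 = 7)
Q = 11 (Q = 7 + 4 = 11)
R = 11
R**2 = 11**2 = 121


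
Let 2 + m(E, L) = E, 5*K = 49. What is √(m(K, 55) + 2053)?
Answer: 8*√805/5 ≈ 45.396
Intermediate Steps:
K = 49/5 (K = (⅕)*49 = 49/5 ≈ 9.8000)
m(E, L) = -2 + E
√(m(K, 55) + 2053) = √((-2 + 49/5) + 2053) = √(39/5 + 2053) = √(10304/5) = 8*√805/5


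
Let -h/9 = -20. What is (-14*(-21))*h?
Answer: 52920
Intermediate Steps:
h = 180 (h = -9*(-20) = 180)
(-14*(-21))*h = -14*(-21)*180 = 294*180 = 52920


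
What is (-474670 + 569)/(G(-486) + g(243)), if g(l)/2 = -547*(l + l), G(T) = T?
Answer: 474101/532170 ≈ 0.89088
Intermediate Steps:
g(l) = -2188*l (g(l) = 2*(-547*(l + l)) = 2*(-1094*l) = -2188*l)
(-474670 + 569)/(G(-486) + g(243)) = (-474670 + 569)/(-486 - 2188*243) = -474101/(-486 - 531684) = -474101/(-532170) = -474101*(-1/532170) = 474101/532170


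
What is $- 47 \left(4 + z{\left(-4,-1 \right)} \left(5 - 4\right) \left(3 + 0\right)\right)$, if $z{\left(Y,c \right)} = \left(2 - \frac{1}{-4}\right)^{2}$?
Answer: $- \frac{14429}{16} \approx -901.81$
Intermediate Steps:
$z{\left(Y,c \right)} = \frac{81}{16}$ ($z{\left(Y,c \right)} = \left(2 - - \frac{1}{4}\right)^{2} = \left(2 + \frac{1}{4}\right)^{2} = \left(\frac{9}{4}\right)^{2} = \frac{81}{16}$)
$- 47 \left(4 + z{\left(-4,-1 \right)} \left(5 - 4\right) \left(3 + 0\right)\right) = - 47 \left(4 + \frac{81 \left(5 - 4\right) \left(3 + 0\right)}{16}\right) = - 47 \left(4 + \frac{81 \cdot 1 \cdot 3}{16}\right) = - 47 \left(4 + \frac{81}{16} \cdot 3\right) = - 47 \left(4 + \frac{243}{16}\right) = \left(-47\right) \frac{307}{16} = - \frac{14429}{16}$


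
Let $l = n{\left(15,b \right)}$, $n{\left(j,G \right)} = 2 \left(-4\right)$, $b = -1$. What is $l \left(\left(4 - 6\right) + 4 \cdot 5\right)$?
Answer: $-144$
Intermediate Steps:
$n{\left(j,G \right)} = -8$
$l = -8$
$l \left(\left(4 - 6\right) + 4 \cdot 5\right) = - 8 \left(\left(4 - 6\right) + 4 \cdot 5\right) = - 8 \left(\left(4 - 6\right) + 20\right) = - 8 \left(-2 + 20\right) = \left(-8\right) 18 = -144$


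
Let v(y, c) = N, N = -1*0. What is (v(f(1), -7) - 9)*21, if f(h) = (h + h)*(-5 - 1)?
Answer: -189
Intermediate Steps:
N = 0
f(h) = -12*h (f(h) = (2*h)*(-6) = -12*h)
v(y, c) = 0
(v(f(1), -7) - 9)*21 = (0 - 9)*21 = -9*21 = -189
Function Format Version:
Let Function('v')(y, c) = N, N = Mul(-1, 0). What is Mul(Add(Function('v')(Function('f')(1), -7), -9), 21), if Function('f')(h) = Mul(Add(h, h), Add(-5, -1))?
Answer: -189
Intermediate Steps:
N = 0
Function('f')(h) = Mul(-12, h) (Function('f')(h) = Mul(Mul(2, h), -6) = Mul(-12, h))
Function('v')(y, c) = 0
Mul(Add(Function('v')(Function('f')(1), -7), -9), 21) = Mul(Add(0, -9), 21) = Mul(-9, 21) = -189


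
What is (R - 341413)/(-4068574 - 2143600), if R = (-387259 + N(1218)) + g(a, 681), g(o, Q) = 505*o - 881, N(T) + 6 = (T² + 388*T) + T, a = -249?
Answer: -551011/3106087 ≈ -0.17740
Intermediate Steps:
N(T) = -6 + T² + 389*T (N(T) = -6 + ((T² + 388*T) + T) = -6 + (T² + 389*T) = -6 + T² + 389*T)
g(o, Q) = -881 + 505*o
R = 1443435 (R = (-387259 + (-6 + 1218² + 389*1218)) + (-881 + 505*(-249)) = (-387259 + (-6 + 1483524 + 473802)) + (-881 - 125745) = (-387259 + 1957320) - 126626 = 1570061 - 126626 = 1443435)
(R - 341413)/(-4068574 - 2143600) = (1443435 - 341413)/(-4068574 - 2143600) = 1102022/(-6212174) = 1102022*(-1/6212174) = -551011/3106087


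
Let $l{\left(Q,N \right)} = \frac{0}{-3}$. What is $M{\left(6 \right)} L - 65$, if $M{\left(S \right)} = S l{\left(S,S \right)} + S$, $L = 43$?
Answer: $193$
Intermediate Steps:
$l{\left(Q,N \right)} = 0$ ($l{\left(Q,N \right)} = 0 \left(- \frac{1}{3}\right) = 0$)
$M{\left(S \right)} = S$ ($M{\left(S \right)} = S 0 + S = 0 + S = S$)
$M{\left(6 \right)} L - 65 = 6 \cdot 43 - 65 = 258 - 65 = 193$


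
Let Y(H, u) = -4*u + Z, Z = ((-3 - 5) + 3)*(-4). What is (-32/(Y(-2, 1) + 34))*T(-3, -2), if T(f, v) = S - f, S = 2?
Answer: -16/5 ≈ -3.2000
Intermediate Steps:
T(f, v) = 2 - f
Z = 20 (Z = (-8 + 3)*(-4) = -5*(-4) = 20)
Y(H, u) = 20 - 4*u (Y(H, u) = -4*u + 20 = 20 - 4*u)
(-32/(Y(-2, 1) + 34))*T(-3, -2) = (-32/((20 - 4*1) + 34))*(2 - 1*(-3)) = (-32/((20 - 4) + 34))*(2 + 3) = (-32/(16 + 34))*5 = (-32/50)*5 = ((1/50)*(-32))*5 = -16/25*5 = -16/5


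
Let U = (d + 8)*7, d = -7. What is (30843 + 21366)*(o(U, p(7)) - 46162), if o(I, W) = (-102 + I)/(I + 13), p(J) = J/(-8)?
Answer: -9641279403/4 ≈ -2.4103e+9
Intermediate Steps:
U = 7 (U = (-7 + 8)*7 = 1*7 = 7)
p(J) = -J/8 (p(J) = J*(-1/8) = -J/8)
o(I, W) = (-102 + I)/(13 + I)
(30843 + 21366)*(o(U, p(7)) - 46162) = (30843 + 21366)*((-102 + 7)/(13 + 7) - 46162) = 52209*(-95/20 - 46162) = 52209*((1/20)*(-95) - 46162) = 52209*(-19/4 - 46162) = 52209*(-184667/4) = -9641279403/4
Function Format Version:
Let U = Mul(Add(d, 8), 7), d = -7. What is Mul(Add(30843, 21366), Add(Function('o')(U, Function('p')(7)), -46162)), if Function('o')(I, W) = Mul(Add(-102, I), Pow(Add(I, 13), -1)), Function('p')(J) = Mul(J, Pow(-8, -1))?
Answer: Rational(-9641279403, 4) ≈ -2.4103e+9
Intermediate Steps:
U = 7 (U = Mul(Add(-7, 8), 7) = Mul(1, 7) = 7)
Function('p')(J) = Mul(Rational(-1, 8), J) (Function('p')(J) = Mul(J, Rational(-1, 8)) = Mul(Rational(-1, 8), J))
Function('o')(I, W) = Mul(Pow(Add(13, I), -1), Add(-102, I)) (Function('o')(I, W) = Mul(Add(-102, I), Pow(Add(13, I), -1)) = Mul(Pow(Add(13, I), -1), Add(-102, I)))
Mul(Add(30843, 21366), Add(Function('o')(U, Function('p')(7)), -46162)) = Mul(Add(30843, 21366), Add(Mul(Pow(Add(13, 7), -1), Add(-102, 7)), -46162)) = Mul(52209, Add(Mul(Pow(20, -1), -95), -46162)) = Mul(52209, Add(Mul(Rational(1, 20), -95), -46162)) = Mul(52209, Add(Rational(-19, 4), -46162)) = Mul(52209, Rational(-184667, 4)) = Rational(-9641279403, 4)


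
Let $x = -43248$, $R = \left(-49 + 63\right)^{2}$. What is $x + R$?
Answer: $-43052$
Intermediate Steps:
$R = 196$ ($R = 14^{2} = 196$)
$x + R = -43248 + 196 = -43052$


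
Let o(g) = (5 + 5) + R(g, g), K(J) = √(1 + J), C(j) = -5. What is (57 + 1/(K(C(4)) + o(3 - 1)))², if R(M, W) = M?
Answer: (4224 - I)²/5476 ≈ 3258.3 - 1.5427*I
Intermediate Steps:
o(g) = 10 + g (o(g) = (5 + 5) + g = 10 + g)
(57 + 1/(K(C(4)) + o(3 - 1)))² = (57 + 1/(√(1 - 5) + (10 + (3 - 1))))² = (57 + 1/(√(-4) + (10 + 2)))² = (57 + 1/(2*I + 12))² = (57 + 1/(12 + 2*I))² = (57 + (12 - 2*I)/148)²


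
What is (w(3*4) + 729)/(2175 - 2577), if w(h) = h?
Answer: -247/134 ≈ -1.8433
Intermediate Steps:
(w(3*4) + 729)/(2175 - 2577) = (3*4 + 729)/(2175 - 2577) = (12 + 729)/(-402) = 741*(-1/402) = -247/134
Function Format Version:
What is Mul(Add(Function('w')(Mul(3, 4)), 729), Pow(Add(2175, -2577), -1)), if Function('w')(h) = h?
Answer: Rational(-247, 134) ≈ -1.8433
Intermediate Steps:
Mul(Add(Function('w')(Mul(3, 4)), 729), Pow(Add(2175, -2577), -1)) = Mul(Add(Mul(3, 4), 729), Pow(Add(2175, -2577), -1)) = Mul(Add(12, 729), Pow(-402, -1)) = Mul(741, Rational(-1, 402)) = Rational(-247, 134)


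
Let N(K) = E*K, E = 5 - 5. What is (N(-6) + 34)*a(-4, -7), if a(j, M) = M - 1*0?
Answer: -238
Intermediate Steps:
a(j, M) = M (a(j, M) = M + 0 = M)
E = 0
N(K) = 0 (N(K) = 0*K = 0)
(N(-6) + 34)*a(-4, -7) = (0 + 34)*(-7) = 34*(-7) = -238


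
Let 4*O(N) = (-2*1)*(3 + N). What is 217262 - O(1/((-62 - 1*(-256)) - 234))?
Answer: 17381079/80 ≈ 2.1726e+5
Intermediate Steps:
O(N) = -3/2 - N/2 (O(N) = ((-2*1)*(3 + N))/4 = (-2*(3 + N))/4 = (-6 - 2*N)/4 = -3/2 - N/2)
217262 - O(1/((-62 - 1*(-256)) - 234)) = 217262 - (-3/2 - 1/(2*((-62 - 1*(-256)) - 234))) = 217262 - (-3/2 - 1/(2*((-62 + 256) - 234))) = 217262 - (-3/2 - 1/(2*(194 - 234))) = 217262 - (-3/2 - 1/2/(-40)) = 217262 - (-3/2 - 1/2*(-1/40)) = 217262 - (-3/2 + 1/80) = 217262 - 1*(-119/80) = 217262 + 119/80 = 17381079/80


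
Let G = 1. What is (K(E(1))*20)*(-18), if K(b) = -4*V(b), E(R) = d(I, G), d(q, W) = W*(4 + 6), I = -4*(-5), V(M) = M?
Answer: 14400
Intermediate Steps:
I = 20
d(q, W) = 10*W (d(q, W) = W*10 = 10*W)
E(R) = 10 (E(R) = 10*1 = 10)
K(b) = -4*b
(K(E(1))*20)*(-18) = (-4*10*20)*(-18) = -40*20*(-18) = -800*(-18) = 14400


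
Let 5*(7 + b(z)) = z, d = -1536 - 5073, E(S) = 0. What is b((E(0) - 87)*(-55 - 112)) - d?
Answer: 47539/5 ≈ 9507.8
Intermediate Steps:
d = -6609
b(z) = -7 + z/5
b((E(0) - 87)*(-55 - 112)) - d = (-7 + ((0 - 87)*(-55 - 112))/5) - 1*(-6609) = (-7 + (-87*(-167))/5) + 6609 = (-7 + (1/5)*14529) + 6609 = (-7 + 14529/5) + 6609 = 14494/5 + 6609 = 47539/5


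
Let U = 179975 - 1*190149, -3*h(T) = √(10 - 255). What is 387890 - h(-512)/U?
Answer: 387890 - 7*I*√5/30522 ≈ 3.8789e+5 - 0.00051283*I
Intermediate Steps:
h(T) = -7*I*√5/3 (h(T) = -√(10 - 255)/3 = -7*I*√5/3)
U = -10174 (U = 179975 - 190149 = -10174)
387890 - h(-512)/U = 387890 - (-7*I*√5/3)/(-10174) = 387890 - (-7*I*√5/3)*(-1)/10174 = 387890 - 7*I*√5/30522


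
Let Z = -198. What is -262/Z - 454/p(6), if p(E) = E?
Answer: -7360/99 ≈ -74.343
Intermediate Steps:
-262/Z - 454/p(6) = -262/(-198) - 454/6 = -262*(-1/198) - 454*⅙ = 131/99 - 227/3 = -7360/99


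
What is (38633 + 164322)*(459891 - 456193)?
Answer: 750527590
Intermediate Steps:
(38633 + 164322)*(459891 - 456193) = 202955*3698 = 750527590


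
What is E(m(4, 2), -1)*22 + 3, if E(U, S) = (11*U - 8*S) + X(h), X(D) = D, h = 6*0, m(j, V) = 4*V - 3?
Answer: 1389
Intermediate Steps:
m(j, V) = -3 + 4*V
h = 0
E(U, S) = -8*S + 11*U (E(U, S) = (11*U - 8*S) + 0 = (-8*S + 11*U) + 0 = -8*S + 11*U)
E(m(4, 2), -1)*22 + 3 = (-8*(-1) + 11*(-3 + 4*2))*22 + 3 = (8 + 11*(-3 + 8))*22 + 3 = (8 + 11*5)*22 + 3 = (8 + 55)*22 + 3 = 63*22 + 3 = 1386 + 3 = 1389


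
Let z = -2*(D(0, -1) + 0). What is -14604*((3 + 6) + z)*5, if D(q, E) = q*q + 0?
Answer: -657180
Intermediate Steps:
D(q, E) = q² (D(q, E) = q² + 0 = q²)
z = 0 (z = -2*(0² + 0) = -2*(0 + 0) = -2*0 = 0)
-14604*((3 + 6) + z)*5 = -14604*((3 + 6) + 0)*5 = -14604*(9 + 0)*5 = -131436*5 = -14604*45 = -657180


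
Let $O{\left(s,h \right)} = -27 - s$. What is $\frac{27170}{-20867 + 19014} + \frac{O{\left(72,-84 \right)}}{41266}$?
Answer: $- \frac{1121380667}{76465898} \approx -14.665$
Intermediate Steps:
$\frac{27170}{-20867 + 19014} + \frac{O{\left(72,-84 \right)}}{41266} = \frac{27170}{-20867 + 19014} + \frac{-27 - 72}{41266} = \frac{27170}{-1853} + \left(-27 - 72\right) \frac{1}{41266} = 27170 \left(- \frac{1}{1853}\right) - \frac{99}{41266} = - \frac{27170}{1853} - \frac{99}{41266} = - \frac{1121380667}{76465898}$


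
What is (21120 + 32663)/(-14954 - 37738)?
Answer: -53783/52692 ≈ -1.0207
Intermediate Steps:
(21120 + 32663)/(-14954 - 37738) = 53783/(-52692) = 53783*(-1/52692) = -53783/52692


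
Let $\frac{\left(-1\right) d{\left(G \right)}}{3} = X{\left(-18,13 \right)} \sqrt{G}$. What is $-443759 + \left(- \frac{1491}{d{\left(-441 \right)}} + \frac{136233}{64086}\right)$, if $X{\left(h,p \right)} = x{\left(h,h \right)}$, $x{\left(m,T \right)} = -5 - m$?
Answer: $- \frac{9479534347}{21362} - \frac{71 i}{39} \approx -4.4376 \cdot 10^{5} - 1.8205 i$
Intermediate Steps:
$X{\left(h,p \right)} = -5 - h$
$d{\left(G \right)} = - 39 \sqrt{G}$ ($d{\left(G \right)} = - 3 \left(-5 - -18\right) \sqrt{G} = - 3 \left(-5 + 18\right) \sqrt{G} = - 3 \cdot 13 \sqrt{G} = - 39 \sqrt{G}$)
$-443759 + \left(- \frac{1491}{d{\left(-441 \right)}} + \frac{136233}{64086}\right) = -443759 + \left(- \frac{1491}{\left(-39\right) \sqrt{-441}} + \frac{136233}{64086}\right) = -443759 + \left(- \frac{1491}{\left(-39\right) 21 i} + 136233 \cdot \frac{1}{64086}\right) = -443759 + \left(- \frac{1491}{\left(-819\right) i} + \frac{45411}{21362}\right) = -443759 + \left(- 1491 \frac{i}{819} + \frac{45411}{21362}\right) = -443759 + \left(- \frac{71 i}{39} + \frac{45411}{21362}\right) = -443759 + \left(\frac{45411}{21362} - \frac{71 i}{39}\right) = - \frac{9479534347}{21362} - \frac{71 i}{39}$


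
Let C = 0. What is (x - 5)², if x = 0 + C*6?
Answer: 25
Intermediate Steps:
x = 0 (x = 0 + 0*6 = 0 + 0 = 0)
(x - 5)² = (0 - 5)² = (-5)² = 25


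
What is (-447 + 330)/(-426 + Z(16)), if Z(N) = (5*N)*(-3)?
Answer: 13/74 ≈ 0.17568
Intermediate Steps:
Z(N) = -15*N
(-447 + 330)/(-426 + Z(16)) = (-447 + 330)/(-426 - 15*16) = -117/(-426 - 240) = -117/(-666) = -117*(-1/666) = 13/74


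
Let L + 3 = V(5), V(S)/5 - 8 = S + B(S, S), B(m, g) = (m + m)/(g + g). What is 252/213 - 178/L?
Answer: -7010/4757 ≈ -1.4736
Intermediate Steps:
B(m, g) = m/g (B(m, g) = (2*m)/((2*g)) = (2*m)*(1/(2*g)) = m/g)
V(S) = 45 + 5*S (V(S) = 40 + 5*(S + S/S) = 40 + 5*(S + 1) = 40 + 5*(1 + S) = 40 + (5 + 5*S) = 45 + 5*S)
L = 67 (L = -3 + (45 + 5*5) = -3 + (45 + 25) = -3 + 70 = 67)
252/213 - 178/L = 252/213 - 178/67 = 252*(1/213) - 178*1/67 = 84/71 - 178/67 = -7010/4757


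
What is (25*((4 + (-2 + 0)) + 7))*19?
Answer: 4275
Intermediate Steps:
(25*((4 + (-2 + 0)) + 7))*19 = (25*((4 - 2) + 7))*19 = (25*(2 + 7))*19 = (25*9)*19 = 225*19 = 4275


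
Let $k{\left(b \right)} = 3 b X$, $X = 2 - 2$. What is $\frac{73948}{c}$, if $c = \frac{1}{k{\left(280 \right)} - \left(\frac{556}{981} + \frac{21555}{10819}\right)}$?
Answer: $- \frac{2008488243412}{10613439} \approx -1.8924 \cdot 10^{5}$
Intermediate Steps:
$X = 0$
$k{\left(b \right)} = 0$ ($k{\left(b \right)} = 3 b 0 = 0$)
$c = - \frac{10613439}{27160819}$ ($c = \frac{1}{0 - \left(\frac{556}{981} + \frac{21555}{10819}\right)} = \frac{1}{0 - \frac{27160819}{10613439}} = \frac{1}{- \frac{27160819}{10613439}} = - \frac{10613439}{27160819} \approx -0.39076$)
$\frac{73948}{c} = \frac{73948}{- \frac{10613439}{27160819}} = 73948 \left(- \frac{27160819}{10613439}\right) = - \frac{2008488243412}{10613439}$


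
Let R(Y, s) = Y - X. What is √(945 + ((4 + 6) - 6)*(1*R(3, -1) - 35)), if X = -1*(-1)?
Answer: √813 ≈ 28.513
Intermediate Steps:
X = 1
R(Y, s) = -1 + Y (R(Y, s) = Y - 1*1 = Y - 1 = -1 + Y)
√(945 + ((4 + 6) - 6)*(1*R(3, -1) - 35)) = √(945 + ((4 + 6) - 6)*(1*(-1 + 3) - 35)) = √(945 + (10 - 6)*(1*2 - 35)) = √(945 + 4*(2 - 35)) = √(945 + 4*(-33)) = √(945 - 132) = √813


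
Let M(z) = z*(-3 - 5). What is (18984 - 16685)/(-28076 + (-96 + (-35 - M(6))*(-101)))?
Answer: -2299/29485 ≈ -0.077972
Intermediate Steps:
M(z) = -8*z (M(z) = z*(-8) = -8*z)
(18984 - 16685)/(-28076 + (-96 + (-35 - M(6))*(-101))) = (18984 - 16685)/(-28076 + (-96 + (-35 - (-8)*6)*(-101))) = 2299/(-28076 + (-96 + (-35 - 1*(-48))*(-101))) = 2299/(-28076 + (-96 + (-35 + 48)*(-101))) = 2299/(-28076 + (-96 + 13*(-101))) = 2299/(-28076 + (-96 - 1313)) = 2299/(-28076 - 1409) = 2299/(-29485) = 2299*(-1/29485) = -2299/29485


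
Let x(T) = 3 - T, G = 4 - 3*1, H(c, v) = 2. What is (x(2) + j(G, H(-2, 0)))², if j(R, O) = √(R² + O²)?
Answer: (1 + √5)² ≈ 10.472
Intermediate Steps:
G = 1 (G = 4 - 3 = 1)
j(R, O) = √(O² + R²)
(x(2) + j(G, H(-2, 0)))² = ((3 - 1*2) + √(2² + 1²))² = ((3 - 2) + √(4 + 1))² = (1 + √5)²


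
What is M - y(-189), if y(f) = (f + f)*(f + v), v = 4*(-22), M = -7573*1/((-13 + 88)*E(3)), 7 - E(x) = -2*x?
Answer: -102095923/975 ≈ -1.0471e+5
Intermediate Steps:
E(x) = 7 + 2*x (E(x) = 7 - (-2)*x = 7 + 2*x)
M = -7573/975 (M = -7573*1/((-13 + 88)*(7 + 2*3)) = -7573*1/(75*(7 + 6)) = -7573/(75*13) = -7573/975 ≈ -7.7672)
v = -88
y(f) = 2*f*(-88 + f) (y(f) = (f + f)*(f - 88) = (2*f)*(-88 + f) = 2*f*(-88 + f))
M - y(-189) = -7573/975 - 2*(-189)*(-88 - 189) = -7573/975 - 2*(-189)*(-277) = -7573/975 - 1*104706 = -7573/975 - 104706 = -102095923/975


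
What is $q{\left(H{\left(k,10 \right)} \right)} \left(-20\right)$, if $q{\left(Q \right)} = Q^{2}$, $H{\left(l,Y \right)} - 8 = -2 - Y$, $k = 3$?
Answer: $-320$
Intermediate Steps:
$H{\left(l,Y \right)} = 6 - Y$ ($H{\left(l,Y \right)} = 8 - \left(2 + Y\right) = 6 - Y$)
$q{\left(H{\left(k,10 \right)} \right)} \left(-20\right) = \left(6 - 10\right)^{2} \left(-20\right) = \left(-4\right)^{2} \left(-20\right) = 16 \left(-20\right) = -320$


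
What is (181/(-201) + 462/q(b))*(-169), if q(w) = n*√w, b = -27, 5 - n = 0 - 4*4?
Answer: 30589/201 + 3718*I*√3/9 ≈ 152.18 + 715.53*I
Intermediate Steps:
n = 21 (n = 5 - (0 - 4*4) = 5 - (0 - 16) = 5 - 1*(-16) = 5 + 16 = 21)
q(w) = 21*√w
(181/(-201) + 462/q(b))*(-169) = (181/(-201) + 462/((21*√(-27))))*(-169) = (181*(-1/201) + 462/((21*(3*I*√3))))*(-169) = (-181/201 + 462/((63*I*√3)))*(-169) = (-181/201 + 462*(-I*√3/189))*(-169) = (-181/201 - 22*I*√3/9)*(-169) = 30589/201 + 3718*I*√3/9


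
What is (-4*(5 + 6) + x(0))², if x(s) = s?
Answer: 1936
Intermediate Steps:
(-4*(5 + 6) + x(0))² = (-4*(5 + 6) + 0)² = (-4*11 + 0)² = (-44 + 0)² = (-44)² = 1936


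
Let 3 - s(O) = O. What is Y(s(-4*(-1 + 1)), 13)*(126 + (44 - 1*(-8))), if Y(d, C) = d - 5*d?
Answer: -2136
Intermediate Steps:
s(O) = 3 - O
Y(d, C) = -4*d
Y(s(-4*(-1 + 1)), 13)*(126 + (44 - 1*(-8))) = (-4*(3 - (-4)*(-1 + 1)))*(126 + (44 - 1*(-8))) = (-4*(3 - (-4)*0))*(126 + (44 + 8)) = (-4*(3 - 1*0))*(126 + 52) = -4*(3 + 0)*178 = -4*3*178 = -12*178 = -2136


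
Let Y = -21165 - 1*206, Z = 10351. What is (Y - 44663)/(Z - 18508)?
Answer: 66034/8157 ≈ 8.0954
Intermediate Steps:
Y = -21371 (Y = -21165 - 206 = -21371)
(Y - 44663)/(Z - 18508) = (-21371 - 44663)/(10351 - 18508) = -66034/(-8157) = -66034*(-1/8157) = 66034/8157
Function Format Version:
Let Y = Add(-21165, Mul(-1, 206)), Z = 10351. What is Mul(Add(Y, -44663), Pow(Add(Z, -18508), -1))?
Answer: Rational(66034, 8157) ≈ 8.0954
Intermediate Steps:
Y = -21371 (Y = Add(-21165, -206) = -21371)
Mul(Add(Y, -44663), Pow(Add(Z, -18508), -1)) = Mul(Add(-21371, -44663), Pow(Add(10351, -18508), -1)) = Mul(-66034, Pow(-8157, -1)) = Mul(-66034, Rational(-1, 8157)) = Rational(66034, 8157)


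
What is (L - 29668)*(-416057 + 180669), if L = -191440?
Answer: 52046169904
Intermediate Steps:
(L - 29668)*(-416057 + 180669) = (-191440 - 29668)*(-416057 + 180669) = -221108*(-235388) = 52046169904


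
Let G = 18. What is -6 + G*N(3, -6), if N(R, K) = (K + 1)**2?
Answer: 444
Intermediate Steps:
N(R, K) = (1 + K)**2
-6 + G*N(3, -6) = -6 + 18*(1 - 6)**2 = -6 + 18*(-5)**2 = -6 + 18*25 = -6 + 450 = 444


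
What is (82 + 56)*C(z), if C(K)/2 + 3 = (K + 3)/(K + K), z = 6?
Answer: -621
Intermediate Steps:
C(K) = -6 + (3 + K)/K (C(K) = -6 + 2*((K + 3)/(K + K)) = -6 + 2*((3 + K)/((2*K))) = -6 + 2*((3 + K)*(1/(2*K))) = -6 + 2*((3 + K)/(2*K)) = -6 + (3 + K)/K)
(82 + 56)*C(z) = (82 + 56)*(-5 + 3/6) = 138*(-5 + 3*(⅙)) = 138*(-5 + ½) = 138*(-9/2) = -621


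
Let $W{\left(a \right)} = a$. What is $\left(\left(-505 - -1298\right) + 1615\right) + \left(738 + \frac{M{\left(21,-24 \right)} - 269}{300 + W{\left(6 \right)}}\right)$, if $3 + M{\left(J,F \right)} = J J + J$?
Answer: $\frac{481433}{153} \approx 3146.6$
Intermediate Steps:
$M{\left(J,F \right)} = -3 + J + J^{2}$ ($M{\left(J,F \right)} = -3 + \left(J J + J\right) = -3 + \left(J^{2} + J\right) = -3 + \left(J + J^{2}\right) = -3 + J + J^{2}$)
$\left(\left(-505 - -1298\right) + 1615\right) + \left(738 + \frac{M{\left(21,-24 \right)} - 269}{300 + W{\left(6 \right)}}\right) = \left(\left(-505 - -1298\right) + 1615\right) + \left(738 + \frac{\left(-3 + 21 + 21^{2}\right) - 269}{300 + 6}\right) = \left(\left(-505 + 1298\right) + 1615\right) + \left(738 + \frac{\left(-3 + 21 + 441\right) - 269}{306}\right) = \left(793 + 1615\right) + \left(738 + \left(459 - 269\right) \frac{1}{306}\right) = 2408 + \left(738 + 190 \cdot \frac{1}{306}\right) = 2408 + \left(738 + \frac{95}{153}\right) = 2408 + \frac{113009}{153} = \frac{481433}{153}$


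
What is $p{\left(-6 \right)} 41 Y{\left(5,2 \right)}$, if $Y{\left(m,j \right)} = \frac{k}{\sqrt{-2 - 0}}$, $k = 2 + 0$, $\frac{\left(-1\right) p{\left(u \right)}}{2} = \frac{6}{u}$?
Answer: $- 82 i \sqrt{2} \approx - 115.97 i$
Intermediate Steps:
$p{\left(u \right)} = - \frac{12}{u}$ ($p{\left(u \right)} = - 2 \frac{6}{u} = - \frac{12}{u}$)
$k = 2$
$Y{\left(m,j \right)} = - i \sqrt{2}$ ($Y{\left(m,j \right)} = \frac{2}{\sqrt{-2 - 0}} = \frac{2}{\sqrt{-2 + \left(-4 + 4\right)}} = \frac{2}{\sqrt{-2 + 0}} = \frac{2}{\sqrt{-2}} = \frac{2}{i \sqrt{2}} = 2 \left(- \frac{i \sqrt{2}}{2}\right) = - i \sqrt{2}$)
$p{\left(-6 \right)} 41 Y{\left(5,2 \right)} = - \frac{12}{-6} \cdot 41 \left(- i \sqrt{2}\right) = \left(-12\right) \left(- \frac{1}{6}\right) 41 \left(- i \sqrt{2}\right) = 2 \cdot 41 \left(- i \sqrt{2}\right) = 82 \left(- i \sqrt{2}\right) = - 82 i \sqrt{2}$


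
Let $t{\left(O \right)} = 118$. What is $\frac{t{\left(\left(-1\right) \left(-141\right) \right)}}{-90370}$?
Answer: $- \frac{59}{45185} \approx -0.0013057$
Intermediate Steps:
$\frac{t{\left(\left(-1\right) \left(-141\right) \right)}}{-90370} = \frac{118}{-90370} = 118 \left(- \frac{1}{90370}\right) = - \frac{59}{45185}$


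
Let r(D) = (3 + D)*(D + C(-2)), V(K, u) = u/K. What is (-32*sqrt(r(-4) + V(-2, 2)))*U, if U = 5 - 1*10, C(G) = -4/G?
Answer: 160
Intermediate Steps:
U = -5 (U = 5 - 10 = -5)
r(D) = (2 + D)*(3 + D) (r(D) = (3 + D)*(D - 4/(-2)) = (3 + D)*(D - 4*(-1/2)) = (3 + D)*(D + 2) = (3 + D)*(2 + D) = (2 + D)*(3 + D))
(-32*sqrt(r(-4) + V(-2, 2)))*U = -32*sqrt((6 + (-4)**2 + 5*(-4)) + 2/(-2))*(-5) = -32*sqrt((6 + 16 - 20) + 2*(-1/2))*(-5) = -32*sqrt(2 - 1)*(-5) = -32*sqrt(1)*(-5) = -32*1*(-5) = -32*(-5) = 160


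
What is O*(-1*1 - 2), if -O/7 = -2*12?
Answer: -504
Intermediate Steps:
O = 168 (O = -(-14)*12 = -7*(-24) = 168)
O*(-1*1 - 2) = 168*(-1*1 - 2) = 168*(-1 - 2) = 168*(-3) = -504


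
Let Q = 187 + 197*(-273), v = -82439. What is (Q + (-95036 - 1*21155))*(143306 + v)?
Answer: -10334303595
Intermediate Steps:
Q = -53594 (Q = 187 - 53781 = -53594)
(Q + (-95036 - 1*21155))*(143306 + v) = (-53594 + (-95036 - 1*21155))*(143306 - 82439) = (-53594 + (-95036 - 21155))*60867 = (-53594 - 116191)*60867 = -169785*60867 = -10334303595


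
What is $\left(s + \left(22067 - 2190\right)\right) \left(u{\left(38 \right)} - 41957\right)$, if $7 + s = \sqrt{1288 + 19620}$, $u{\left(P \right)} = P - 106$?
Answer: $-835036750 - 84050 \sqrt{5227} \approx -8.4111 \cdot 10^{8}$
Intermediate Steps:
$u{\left(P \right)} = -106 + P$
$s = -7 + 2 \sqrt{5227}$ ($s = -7 + \sqrt{1288 + 19620} = -7 + \sqrt{20908} = -7 + 2 \sqrt{5227} \approx 137.6$)
$\left(s + \left(22067 - 2190\right)\right) \left(u{\left(38 \right)} - 41957\right) = \left(\left(-7 + 2 \sqrt{5227}\right) + \left(22067 - 2190\right)\right) \left(\left(-106 + 38\right) - 41957\right) = \left(\left(-7 + 2 \sqrt{5227}\right) + \left(22067 - 2190\right)\right) \left(-68 - 41957\right) = \left(\left(-7 + 2 \sqrt{5227}\right) + 19877\right) \left(-42025\right) = \left(19870 + 2 \sqrt{5227}\right) \left(-42025\right) = -835036750 - 84050 \sqrt{5227}$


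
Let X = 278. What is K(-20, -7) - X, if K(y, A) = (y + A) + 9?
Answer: -296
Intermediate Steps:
K(y, A) = 9 + A + y (K(y, A) = (A + y) + 9 = 9 + A + y)
K(-20, -7) - X = (9 - 7 - 20) - 1*278 = -18 - 278 = -296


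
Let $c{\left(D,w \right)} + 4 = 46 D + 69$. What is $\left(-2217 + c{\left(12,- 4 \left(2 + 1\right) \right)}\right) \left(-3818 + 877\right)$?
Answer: $4705600$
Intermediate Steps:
$c{\left(D,w \right)} = 65 + 46 D$ ($c{\left(D,w \right)} = -4 + \left(46 D + 69\right) = -4 + \left(69 + 46 D\right) = 65 + 46 D$)
$\left(-2217 + c{\left(12,- 4 \left(2 + 1\right) \right)}\right) \left(-3818 + 877\right) = \left(-2217 + \left(65 + 46 \cdot 12\right)\right) \left(-3818 + 877\right) = \left(-2217 + \left(65 + 552\right)\right) \left(-2941\right) = \left(-2217 + 617\right) \left(-2941\right) = \left(-1600\right) \left(-2941\right) = 4705600$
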